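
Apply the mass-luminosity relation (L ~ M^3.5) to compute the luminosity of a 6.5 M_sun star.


L/L_sun = (M/M_sun)^3.5 = 6.5^3.5 = 700.1591

700.1591 L_sun


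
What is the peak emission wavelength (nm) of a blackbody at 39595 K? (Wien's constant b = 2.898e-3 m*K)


lam_max = b / T = 2.898e-3 / 39595 = 7.319e-08 m = 73.1911 nm

73.1911 nm


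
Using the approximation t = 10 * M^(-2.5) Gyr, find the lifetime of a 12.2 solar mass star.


t = 10 * M^(-2.5) = 10 * 12.2^(-2.5) = 0.0192

0.0192 Gyr


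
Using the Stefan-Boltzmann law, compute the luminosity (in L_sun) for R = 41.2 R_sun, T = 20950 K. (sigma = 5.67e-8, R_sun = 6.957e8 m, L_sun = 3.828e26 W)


R = 41.2 * 6.957e8 m = 2.866284e+10 m. L = 4*pi*R^2*sigma*T^4 = 4*pi*(2.866284e+10)^2 * 5.67e-8 * 20950^4 = 1.127632205e+32 W. L/L_sun = 1.127632205e+32 / 3.828e26 = 294574.7663

294574.7663 L_sun


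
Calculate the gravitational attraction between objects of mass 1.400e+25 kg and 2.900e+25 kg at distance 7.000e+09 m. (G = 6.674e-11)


F = G*m1*m2/r^2 = 6.674e-11 * 1.400e+25 * 2.900e+25 / (7.000e+09)^2 = 6.674e-11 * 4.060e+50 / 4.900e+19 = 5.530e+20

5.530e+20 N


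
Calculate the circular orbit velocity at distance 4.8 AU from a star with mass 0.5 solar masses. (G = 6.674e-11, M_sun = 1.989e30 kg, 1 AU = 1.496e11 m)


v = sqrt(GM/r) = sqrt(6.674e-11 * 9.945e+29 / 7.181e+11) = 9614.1098

9614.1098 m/s


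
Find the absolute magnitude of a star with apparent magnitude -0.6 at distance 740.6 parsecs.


M = m - 5*log10(d) + 5 = -0.6 - 5*log10(740.6) + 5 = -9.9479

-9.9479


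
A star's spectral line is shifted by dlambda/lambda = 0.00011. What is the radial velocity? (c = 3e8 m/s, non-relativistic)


v = (dlambda/lambda) * c = 0.00011 * 3e8 = 33000.0

33000.0 m/s


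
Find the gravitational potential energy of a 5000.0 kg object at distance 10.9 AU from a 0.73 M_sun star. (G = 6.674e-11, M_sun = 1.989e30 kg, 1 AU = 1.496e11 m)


M = 0.73 * 1.989e30 kg = 1.45197e+30 kg; r = 10.9 AU * 1.496e11 m/AU = 1.63064e+12 m. U = -GM*m/r = -(6.674e-11 * 1.45197e+30 * 5000.0) / 1.63064e+12 = -2.971e+11

-2.971e+11 J


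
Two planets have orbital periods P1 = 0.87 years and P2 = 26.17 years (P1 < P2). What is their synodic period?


1/P_syn = |1/P1 - 1/P2| = |1/0.87 - 1/26.17| => P_syn = 0.8999

0.8999 years


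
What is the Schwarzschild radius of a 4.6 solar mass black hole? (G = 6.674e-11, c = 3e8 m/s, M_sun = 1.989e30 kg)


M = 4.6 * 1.989e30 kg = 9.1494e+30 kg. rs = 2GM/c^2 = 2 * 6.674e-11 * 9.1494e+30 / (3e8)^2 = 13569.5768

13569.5768 m


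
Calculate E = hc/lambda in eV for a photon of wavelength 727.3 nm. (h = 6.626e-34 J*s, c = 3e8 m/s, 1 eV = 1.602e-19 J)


E = hc/lambda = 6.626e-34 * 3e8 / 7.273e-07 = 2.733e-19 J = 1.7061 eV

1.7061 eV


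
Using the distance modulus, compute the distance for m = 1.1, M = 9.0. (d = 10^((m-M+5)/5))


d = 10^((m - M + 5)/5) = 10^((1.1 - 9.0 + 5)/5) = 0.263

0.263 pc


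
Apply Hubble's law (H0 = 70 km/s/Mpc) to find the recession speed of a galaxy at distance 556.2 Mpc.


v = H0 * d = 70 * 556.2 = 38934.0

38934.0 km/s


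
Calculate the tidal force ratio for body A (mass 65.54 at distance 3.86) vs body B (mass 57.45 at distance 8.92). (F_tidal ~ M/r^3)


Ratio = (M1/r1^3) / (M2/r2^3) = (65.54/3.86^3) / (57.45/8.92^3) = 14.0783

14.0783


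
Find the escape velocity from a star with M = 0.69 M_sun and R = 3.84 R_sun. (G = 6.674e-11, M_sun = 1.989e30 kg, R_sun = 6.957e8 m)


M = 0.69 * 1.989e30 kg = 1.37241e+30 kg; R = 3.84 * 6.957e8 m = 2.671488e+09 m. v_esc = sqrt(2GM/R) = sqrt(2 * 6.674e-11 * 1.37241e+30 / 2.671488e+09) = 261862.5677

261862.5677 m/s


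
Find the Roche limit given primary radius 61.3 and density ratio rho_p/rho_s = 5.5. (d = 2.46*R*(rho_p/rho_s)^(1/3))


d_Roche = 2.46 * 61.3 * 5.5^(1/3) = 266.1847

266.1847


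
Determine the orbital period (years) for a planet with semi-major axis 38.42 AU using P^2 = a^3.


P = a^(3/2) = 38.42^1.5 = 238.142

238.142 years


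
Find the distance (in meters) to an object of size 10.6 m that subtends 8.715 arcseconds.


D = size / theta_rad, theta_rad = 8.715 * pi/(180*3600) = 4.225e-05, D = 250878.5939

250878.5939 m


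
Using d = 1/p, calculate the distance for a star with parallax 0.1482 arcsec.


d = 1/p = 1/0.1482 = 6.7476

6.7476 pc


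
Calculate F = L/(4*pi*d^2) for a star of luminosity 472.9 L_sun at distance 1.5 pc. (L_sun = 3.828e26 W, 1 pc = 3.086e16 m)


F = L / (4*pi*d^2) = 1.810e+29 / (4*pi*(4.629e+16)^2) = 6.723e-06

6.723e-06 W/m^2


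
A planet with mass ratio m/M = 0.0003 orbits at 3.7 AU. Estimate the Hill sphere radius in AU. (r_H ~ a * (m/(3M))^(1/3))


r_H = a * (m/3M)^(1/3) = 3.7 * (0.0003/3)^(1/3) = 0.1717

0.1717 AU


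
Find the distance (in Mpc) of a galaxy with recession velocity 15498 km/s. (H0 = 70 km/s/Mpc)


d = v / H0 = 15498 / 70 = 221.4

221.4 Mpc


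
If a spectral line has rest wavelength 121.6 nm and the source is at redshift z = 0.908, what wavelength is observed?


lam_obs = lam_emit * (1 + z) = 121.6 * (1 + 0.908) = 232.0128

232.0128 nm


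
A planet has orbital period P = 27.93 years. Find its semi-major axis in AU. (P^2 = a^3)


a = P^(2/3) = 27.93^(2/3) = 9.2055

9.2055 AU


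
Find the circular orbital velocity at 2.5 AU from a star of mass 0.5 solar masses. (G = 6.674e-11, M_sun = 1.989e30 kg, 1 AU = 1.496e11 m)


v = sqrt(GM/r) = sqrt(6.674e-11 * 9.945e+29 / 3.740e+11) = 13321.7014

13321.7014 m/s


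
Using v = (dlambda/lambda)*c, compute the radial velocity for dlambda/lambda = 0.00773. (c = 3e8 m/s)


v = (dlambda/lambda) * c = 0.00773 * 3e8 = 2.319e+06

2.319e+06 m/s


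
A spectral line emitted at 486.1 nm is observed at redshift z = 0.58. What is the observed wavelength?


lam_obs = lam_emit * (1 + z) = 486.1 * (1 + 0.58) = 768.038

768.038 nm


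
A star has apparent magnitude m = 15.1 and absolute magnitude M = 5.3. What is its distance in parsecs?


d = 10^((m - M + 5)/5) = 10^((15.1 - 5.3 + 5)/5) = 912.0108

912.0108 pc


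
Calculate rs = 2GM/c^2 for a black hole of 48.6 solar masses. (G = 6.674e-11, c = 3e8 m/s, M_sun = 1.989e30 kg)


M = 48.6 * 1.989e30 kg = 9.66654e+31 kg. rs = 2GM/c^2 = 2 * 6.674e-11 * 9.66654e+31 / (3e8)^2 = 143365.5288

143365.5288 m


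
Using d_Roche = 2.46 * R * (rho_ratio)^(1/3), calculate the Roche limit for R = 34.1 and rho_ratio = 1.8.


d_Roche = 2.46 * 34.1 * 1.8^(1/3) = 102.0423

102.0423


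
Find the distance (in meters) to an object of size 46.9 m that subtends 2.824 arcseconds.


D = size / theta_rad, theta_rad = 2.824 * pi/(180*3600) = 1.369e-05, D = 3.426e+06

3.426e+06 m


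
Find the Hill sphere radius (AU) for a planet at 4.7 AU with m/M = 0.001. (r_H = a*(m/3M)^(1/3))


r_H = a * (m/3M)^(1/3) = 4.7 * (0.001/3)^(1/3) = 0.3259

0.3259 AU


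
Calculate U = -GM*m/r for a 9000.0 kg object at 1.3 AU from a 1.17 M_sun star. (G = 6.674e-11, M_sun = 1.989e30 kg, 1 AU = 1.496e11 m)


M = 1.17 * 1.989e30 kg = 2.32713e+30 kg; r = 1.3 AU * 1.496e11 m/AU = 1.9448e+11 m. U = -GM*m/r = -(6.674e-11 * 2.32713e+30 * 9000.0) / 1.9448e+11 = -7.187e+12

-7.187e+12 J


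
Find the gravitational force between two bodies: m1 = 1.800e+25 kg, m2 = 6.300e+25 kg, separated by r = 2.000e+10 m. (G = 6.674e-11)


F = G*m1*m2/r^2 = 6.674e-11 * 1.800e+25 * 6.300e+25 / (2.000e+10)^2 = 6.674e-11 * 1.134e+51 / 4.000e+20 = 1.892e+20

1.892e+20 N


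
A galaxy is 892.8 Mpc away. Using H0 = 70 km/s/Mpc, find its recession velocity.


v = H0 * d = 70 * 892.8 = 62496.0

62496.0 km/s


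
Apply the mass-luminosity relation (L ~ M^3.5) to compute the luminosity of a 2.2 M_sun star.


L/L_sun = (M/M_sun)^3.5 = 2.2^3.5 = 15.7935

15.7935 L_sun


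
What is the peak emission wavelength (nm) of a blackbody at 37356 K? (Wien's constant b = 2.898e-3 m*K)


lam_max = b / T = 2.898e-3 / 37356 = 7.758e-08 m = 77.5779 nm

77.5779 nm


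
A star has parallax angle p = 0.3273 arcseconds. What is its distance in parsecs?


d = 1/p = 1/0.3273 = 3.0553

3.0553 pc


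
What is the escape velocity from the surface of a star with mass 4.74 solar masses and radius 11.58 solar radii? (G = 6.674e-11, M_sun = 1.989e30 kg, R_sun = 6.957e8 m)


M = 4.74 * 1.989e30 kg = 9.42786e+30 kg; R = 11.58 * 6.957e8 m = 8.056206e+09 m. v_esc = sqrt(2GM/R) = sqrt(2 * 6.674e-11 * 9.42786e+30 / 8.056206e+09) = 395229.5246

395229.5246 m/s


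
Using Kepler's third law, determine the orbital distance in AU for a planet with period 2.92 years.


a = P^(2/3) = 2.92^(2/3) = 2.0429

2.0429 AU


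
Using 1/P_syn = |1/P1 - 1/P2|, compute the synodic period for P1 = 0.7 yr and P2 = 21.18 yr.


1/P_syn = |1/P1 - 1/P2| = |1/0.7 - 1/21.18| => P_syn = 0.7239

0.7239 years


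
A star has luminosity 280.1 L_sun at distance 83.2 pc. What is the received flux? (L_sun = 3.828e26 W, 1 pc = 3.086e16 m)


F = L / (4*pi*d^2) = 1.072e+29 / (4*pi*(2.568e+18)^2) = 1.294e-09

1.294e-09 W/m^2


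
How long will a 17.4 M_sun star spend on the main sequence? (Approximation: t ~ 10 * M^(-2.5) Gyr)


t = 10 * M^(-2.5) = 10 * 17.4^(-2.5) = 0.0079

0.0079 Gyr


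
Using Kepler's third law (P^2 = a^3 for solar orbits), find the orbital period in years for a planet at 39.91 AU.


P = a^(3/2) = 39.91^1.5 = 252.1289

252.1289 years


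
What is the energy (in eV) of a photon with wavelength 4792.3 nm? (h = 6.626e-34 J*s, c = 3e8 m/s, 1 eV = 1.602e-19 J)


E = hc/lambda = 6.626e-34 * 3e8 / 4.792e-06 = 4.148e-20 J = 0.2589 eV

0.2589 eV


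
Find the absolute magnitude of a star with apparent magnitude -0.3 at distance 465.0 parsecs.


M = m - 5*log10(d) + 5 = -0.3 - 5*log10(465.0) + 5 = -8.6373

-8.6373


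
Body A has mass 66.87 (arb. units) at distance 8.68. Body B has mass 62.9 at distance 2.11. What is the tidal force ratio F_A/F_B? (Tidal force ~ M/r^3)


Ratio = (M1/r1^3) / (M2/r2^3) = (66.87/8.68^3) / (62.9/2.11^3) = 0.0153

0.0153


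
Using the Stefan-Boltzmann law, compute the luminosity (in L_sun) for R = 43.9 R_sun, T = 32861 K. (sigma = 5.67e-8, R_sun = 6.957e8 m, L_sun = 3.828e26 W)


R = 43.9 * 6.957e8 m = 3.054123e+10 m. L = 4*pi*R^2*sigma*T^4 = 4*pi*(3.054123e+10)^2 * 5.67e-8 * 32861^4 = 7.749774607e+32 W. L/L_sun = 7.749774607e+32 / 3.828e26 = 2.024e+06

2.024e+06 L_sun


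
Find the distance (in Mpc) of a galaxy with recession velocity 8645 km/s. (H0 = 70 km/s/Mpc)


d = v / H0 = 8645 / 70 = 123.5

123.5 Mpc


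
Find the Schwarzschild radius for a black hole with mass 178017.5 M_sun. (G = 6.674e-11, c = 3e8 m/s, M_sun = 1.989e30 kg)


M = 178017.5 * 1.989e30 kg = 3.540768075e+35 kg. rs = 2GM/c^2 = 2 * 6.674e-11 * 3.540768075e+35 / (3e8)^2 = 5.251e+08

5.251e+08 m


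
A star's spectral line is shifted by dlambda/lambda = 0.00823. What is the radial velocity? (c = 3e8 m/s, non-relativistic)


v = (dlambda/lambda) * c = 0.00823 * 3e8 = 2.469e+06

2.469e+06 m/s


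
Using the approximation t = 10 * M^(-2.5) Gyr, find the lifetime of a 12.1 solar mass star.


t = 10 * M^(-2.5) = 10 * 12.1^(-2.5) = 0.0196

0.0196 Gyr


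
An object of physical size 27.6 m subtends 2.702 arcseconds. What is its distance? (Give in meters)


D = size / theta_rad, theta_rad = 2.702 * pi/(180*3600) = 1.310e-05, D = 2.107e+06

2.107e+06 m


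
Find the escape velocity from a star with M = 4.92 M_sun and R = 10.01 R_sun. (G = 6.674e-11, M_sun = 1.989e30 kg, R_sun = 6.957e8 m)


M = 4.92 * 1.989e30 kg = 9.78588e+30 kg; R = 10.01 * 6.957e8 m = 6.963957e+09 m. v_esc = sqrt(2GM/R) = sqrt(2 * 6.674e-11 * 9.78588e+30 / 6.963957e+09) = 433091.8404

433091.8404 m/s


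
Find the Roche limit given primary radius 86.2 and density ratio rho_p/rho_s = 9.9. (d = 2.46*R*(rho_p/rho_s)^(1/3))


d_Roche = 2.46 * 86.2 * 9.9^(1/3) = 455.3242

455.3242


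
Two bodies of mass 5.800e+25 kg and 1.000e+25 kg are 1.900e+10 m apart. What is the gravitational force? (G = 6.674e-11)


F = G*m1*m2/r^2 = 6.674e-11 * 5.800e+25 * 1.000e+25 / (1.900e+10)^2 = 6.674e-11 * 5.800e+50 / 3.610e+20 = 1.072e+20

1.072e+20 N


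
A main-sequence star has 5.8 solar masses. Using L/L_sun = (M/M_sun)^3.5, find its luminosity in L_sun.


L/L_sun = (M/M_sun)^3.5 = 5.8^3.5 = 469.8919

469.8919 L_sun


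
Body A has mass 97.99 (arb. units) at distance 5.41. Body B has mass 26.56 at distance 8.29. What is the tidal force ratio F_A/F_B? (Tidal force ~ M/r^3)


Ratio = (M1/r1^3) / (M2/r2^3) = (97.99/5.41^3) / (26.56/8.29^3) = 13.2747

13.2747


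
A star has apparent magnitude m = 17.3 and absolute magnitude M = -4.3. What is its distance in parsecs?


d = 10^((m - M + 5)/5) = 10^((17.3 - -4.3 + 5)/5) = 208929.6131

208929.6131 pc


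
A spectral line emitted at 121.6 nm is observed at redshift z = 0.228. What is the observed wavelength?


lam_obs = lam_emit * (1 + z) = 121.6 * (1 + 0.228) = 149.3248

149.3248 nm


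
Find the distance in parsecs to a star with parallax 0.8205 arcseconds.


d = 1/p = 1/0.8205 = 1.2188

1.2188 pc


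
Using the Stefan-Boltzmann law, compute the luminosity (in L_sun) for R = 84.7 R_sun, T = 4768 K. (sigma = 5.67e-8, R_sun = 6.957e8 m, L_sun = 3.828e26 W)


R = 84.7 * 6.957e8 m = 5.892579e+10 m. L = 4*pi*R^2*sigma*T^4 = 4*pi*(5.892579e+10)^2 * 5.67e-8 * 4768^4 = 1.278641327e+30 W. L/L_sun = 1.278641327e+30 / 3.828e26 = 3340.2334

3340.2334 L_sun


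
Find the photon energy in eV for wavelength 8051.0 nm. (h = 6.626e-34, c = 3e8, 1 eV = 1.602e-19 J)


E = hc/lambda = 6.626e-34 * 3e8 / 8.051e-06 = 2.469e-20 J = 0.1541 eV

0.1541 eV


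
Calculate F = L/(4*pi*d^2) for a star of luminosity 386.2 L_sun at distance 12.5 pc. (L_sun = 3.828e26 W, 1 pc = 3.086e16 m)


F = L / (4*pi*d^2) = 1.478e+29 / (4*pi*(3.858e+17)^2) = 7.906e-08

7.906e-08 W/m^2


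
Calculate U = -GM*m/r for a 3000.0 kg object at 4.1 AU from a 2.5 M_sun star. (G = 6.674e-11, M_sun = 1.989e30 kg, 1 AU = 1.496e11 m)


M = 2.5 * 1.989e30 kg = 4.9725e+30 kg; r = 4.1 AU * 1.496e11 m/AU = 6.1336e+11 m. U = -GM*m/r = -(6.674e-11 * 4.9725e+30 * 3000.0) / 6.1336e+11 = -1.623e+12

-1.623e+12 J


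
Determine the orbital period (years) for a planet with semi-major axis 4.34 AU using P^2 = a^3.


P = a^(3/2) = 4.34^1.5 = 9.0414

9.0414 years


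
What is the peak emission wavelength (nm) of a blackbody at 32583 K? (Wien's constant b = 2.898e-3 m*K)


lam_max = b / T = 2.898e-3 / 32583 = 8.894e-08 m = 88.9421 nm

88.9421 nm


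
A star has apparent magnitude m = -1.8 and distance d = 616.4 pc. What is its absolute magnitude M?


M = m - 5*log10(d) + 5 = -1.8 - 5*log10(616.4) + 5 = -10.7493

-10.7493


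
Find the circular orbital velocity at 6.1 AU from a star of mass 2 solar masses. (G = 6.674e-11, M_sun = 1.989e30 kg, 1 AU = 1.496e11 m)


v = sqrt(GM/r) = sqrt(6.674e-11 * 3.978e+30 / 9.126e+11) = 17056.6908

17056.6908 m/s


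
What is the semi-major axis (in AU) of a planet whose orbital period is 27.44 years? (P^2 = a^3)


a = P^(2/3) = 27.44^(2/3) = 9.0975

9.0975 AU


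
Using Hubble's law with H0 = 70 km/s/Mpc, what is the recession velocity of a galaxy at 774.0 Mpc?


v = H0 * d = 70 * 774.0 = 54180.0

54180.0 km/s


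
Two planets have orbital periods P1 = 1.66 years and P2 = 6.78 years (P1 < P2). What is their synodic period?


1/P_syn = |1/P1 - 1/P2| = |1/1.66 - 1/6.78| => P_syn = 2.1982

2.1982 years


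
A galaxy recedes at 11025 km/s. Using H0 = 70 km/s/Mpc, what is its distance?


d = v / H0 = 11025 / 70 = 157.5

157.5 Mpc


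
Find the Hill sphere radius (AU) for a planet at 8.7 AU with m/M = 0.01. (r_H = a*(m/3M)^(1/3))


r_H = a * (m/3M)^(1/3) = 8.7 * (0.01/3)^(1/3) = 1.2996

1.2996 AU


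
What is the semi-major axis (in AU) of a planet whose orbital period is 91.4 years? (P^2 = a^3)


a = P^(2/3) = 91.4^(2/3) = 20.2907

20.2907 AU


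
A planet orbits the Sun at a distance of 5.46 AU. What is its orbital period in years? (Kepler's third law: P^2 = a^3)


P = a^(3/2) = 5.46^1.5 = 12.7582

12.7582 years


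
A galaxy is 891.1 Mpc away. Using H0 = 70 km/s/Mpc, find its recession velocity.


v = H0 * d = 70 * 891.1 = 62377.0

62377.0 km/s


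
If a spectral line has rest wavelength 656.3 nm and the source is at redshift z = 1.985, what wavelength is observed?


lam_obs = lam_emit * (1 + z) = 656.3 * (1 + 1.985) = 1959.0555

1959.0555 nm


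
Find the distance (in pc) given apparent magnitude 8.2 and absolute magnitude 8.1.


d = 10^((m - M + 5)/5) = 10^((8.2 - 8.1 + 5)/5) = 10.4713

10.4713 pc


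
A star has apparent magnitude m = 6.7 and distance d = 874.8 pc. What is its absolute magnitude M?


M = m - 5*log10(d) + 5 = 6.7 - 5*log10(874.8) + 5 = -3.0095

-3.0095


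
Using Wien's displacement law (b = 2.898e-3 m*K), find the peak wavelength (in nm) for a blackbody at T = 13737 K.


lam_max = b / T = 2.898e-3 / 13737 = 2.110e-07 m = 210.9631 nm

210.9631 nm


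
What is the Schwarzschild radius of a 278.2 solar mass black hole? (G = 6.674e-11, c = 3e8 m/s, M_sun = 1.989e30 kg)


M = 278.2 * 1.989e30 kg = 5.533398e+32 kg. rs = 2GM/c^2 = 2 * 6.674e-11 * 5.533398e+32 / (3e8)^2 = 820664.4056

820664.4056 m


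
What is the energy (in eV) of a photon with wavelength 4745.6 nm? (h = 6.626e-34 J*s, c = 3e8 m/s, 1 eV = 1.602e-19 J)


E = hc/lambda = 6.626e-34 * 3e8 / 4.746e-06 = 4.189e-20 J = 0.2615 eV

0.2615 eV


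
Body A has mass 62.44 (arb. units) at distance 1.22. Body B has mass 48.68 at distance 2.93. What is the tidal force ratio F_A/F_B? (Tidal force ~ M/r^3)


Ratio = (M1/r1^3) / (M2/r2^3) = (62.44/1.22^3) / (48.68/2.93^3) = 17.7679

17.7679


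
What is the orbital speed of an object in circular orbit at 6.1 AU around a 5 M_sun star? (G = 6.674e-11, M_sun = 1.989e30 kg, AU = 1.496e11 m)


v = sqrt(GM/r) = sqrt(6.674e-11 * 9.945e+30 / 9.126e+11) = 26968.9961

26968.9961 m/s


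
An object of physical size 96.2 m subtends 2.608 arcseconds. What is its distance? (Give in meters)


D = size / theta_rad, theta_rad = 2.608 * pi/(180*3600) = 1.264e-05, D = 7.608e+06

7.608e+06 m


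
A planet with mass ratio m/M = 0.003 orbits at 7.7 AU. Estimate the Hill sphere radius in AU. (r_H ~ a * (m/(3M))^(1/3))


r_H = a * (m/3M)^(1/3) = 7.7 * (0.003/3)^(1/3) = 0.77

0.77 AU


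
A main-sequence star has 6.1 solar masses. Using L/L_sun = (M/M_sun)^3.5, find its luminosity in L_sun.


L/L_sun = (M/M_sun)^3.5 = 6.1^3.5 = 560.6017

560.6017 L_sun


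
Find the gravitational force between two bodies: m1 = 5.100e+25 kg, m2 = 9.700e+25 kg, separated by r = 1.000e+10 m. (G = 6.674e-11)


F = G*m1*m2/r^2 = 6.674e-11 * 5.100e+25 * 9.700e+25 / (1.000e+10)^2 = 6.674e-11 * 4.947e+51 / 1.000e+20 = 3.302e+21

3.302e+21 N


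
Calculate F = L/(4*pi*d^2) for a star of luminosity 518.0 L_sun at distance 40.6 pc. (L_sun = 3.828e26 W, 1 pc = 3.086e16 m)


F = L / (4*pi*d^2) = 1.983e+29 / (4*pi*(1.253e+18)^2) = 1.005e-08

1.005e-08 W/m^2


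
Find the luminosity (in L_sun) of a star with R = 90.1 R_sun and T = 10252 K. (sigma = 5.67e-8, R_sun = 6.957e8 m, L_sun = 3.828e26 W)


R = 90.1 * 6.957e8 m = 6.268257e+10 m. L = 4*pi*R^2*sigma*T^4 = 4*pi*(6.268257e+10)^2 * 5.67e-8 * 10252^4 = 3.092579706e+31 W. L/L_sun = 3.092579706e+31 / 3.828e26 = 80788.3936

80788.3936 L_sun


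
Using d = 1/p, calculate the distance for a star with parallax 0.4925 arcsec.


d = 1/p = 1/0.4925 = 2.0305

2.0305 pc


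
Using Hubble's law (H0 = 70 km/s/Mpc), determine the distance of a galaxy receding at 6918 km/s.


d = v / H0 = 6918 / 70 = 98.8286

98.8286 Mpc


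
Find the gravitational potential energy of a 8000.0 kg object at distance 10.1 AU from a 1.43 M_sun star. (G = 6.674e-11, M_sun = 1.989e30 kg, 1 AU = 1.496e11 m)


M = 1.43 * 1.989e30 kg = 2.84427e+30 kg; r = 10.1 AU * 1.496e11 m/AU = 1.51096e+12 m. U = -GM*m/r = -(6.674e-11 * 2.84427e+30 * 8000.0) / 1.51096e+12 = -1.005e+12

-1.005e+12 J


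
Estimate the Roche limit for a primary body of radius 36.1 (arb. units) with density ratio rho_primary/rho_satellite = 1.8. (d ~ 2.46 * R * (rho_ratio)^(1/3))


d_Roche = 2.46 * 36.1 * 1.8^(1/3) = 108.0272

108.0272


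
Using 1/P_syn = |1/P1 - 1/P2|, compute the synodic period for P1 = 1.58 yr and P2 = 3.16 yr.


1/P_syn = |1/P1 - 1/P2| = |1/1.58 - 1/3.16| => P_syn = 3.16

3.16 years


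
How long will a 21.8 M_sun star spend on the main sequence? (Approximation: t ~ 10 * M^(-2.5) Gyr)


t = 10 * M^(-2.5) = 10 * 21.8^(-2.5) = 0.0045

0.0045 Gyr


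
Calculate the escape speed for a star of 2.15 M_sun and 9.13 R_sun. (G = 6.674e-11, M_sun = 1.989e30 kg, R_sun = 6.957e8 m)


M = 2.15 * 1.989e30 kg = 4.27635e+30 kg; R = 9.13 * 6.957e8 m = 6.351741e+09 m. v_esc = sqrt(2GM/R) = sqrt(2 * 6.674e-11 * 4.27635e+30 / 6.351741e+09) = 299777.0145

299777.0145 m/s


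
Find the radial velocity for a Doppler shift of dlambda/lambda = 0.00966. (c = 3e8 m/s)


v = (dlambda/lambda) * c = 0.00966 * 3e8 = 2.898e+06

2.898e+06 m/s


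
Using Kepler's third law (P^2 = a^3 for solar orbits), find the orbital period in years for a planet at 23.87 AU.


P = a^(3/2) = 23.87^1.5 = 116.6215

116.6215 years


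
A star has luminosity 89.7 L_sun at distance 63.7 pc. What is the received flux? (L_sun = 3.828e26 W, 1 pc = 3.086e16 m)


F = L / (4*pi*d^2) = 3.434e+28 / (4*pi*(1.966e+18)^2) = 7.071e-10

7.071e-10 W/m^2


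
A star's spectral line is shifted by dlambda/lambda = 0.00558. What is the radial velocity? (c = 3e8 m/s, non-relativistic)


v = (dlambda/lambda) * c = 0.00558 * 3e8 = 1.674e+06

1.674e+06 m/s


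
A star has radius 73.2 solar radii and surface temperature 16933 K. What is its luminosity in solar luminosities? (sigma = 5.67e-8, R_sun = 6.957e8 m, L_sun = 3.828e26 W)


R = 73.2 * 6.957e8 m = 5.092524e+10 m. L = 4*pi*R^2*sigma*T^4 = 4*pi*(5.092524e+10)^2 * 5.67e-8 * 16933^4 = 1.519129248e+32 W. L/L_sun = 1.519129248e+32 / 3.828e26 = 396846.7209

396846.7209 L_sun


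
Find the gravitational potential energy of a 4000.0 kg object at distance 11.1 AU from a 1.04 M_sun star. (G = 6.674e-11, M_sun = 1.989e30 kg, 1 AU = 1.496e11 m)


M = 1.04 * 1.989e30 kg = 2.06856e+30 kg; r = 11.1 AU * 1.496e11 m/AU = 1.66056e+12 m. U = -GM*m/r = -(6.674e-11 * 2.06856e+30 * 4000.0) / 1.66056e+12 = -3.326e+11

-3.326e+11 J


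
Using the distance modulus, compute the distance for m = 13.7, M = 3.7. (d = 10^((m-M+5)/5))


d = 10^((m - M + 5)/5) = 10^((13.7 - 3.7 + 5)/5) = 1000.0

1000.0 pc


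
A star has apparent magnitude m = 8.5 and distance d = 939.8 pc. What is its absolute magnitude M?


M = m - 5*log10(d) + 5 = 8.5 - 5*log10(939.8) + 5 = -1.3652

-1.3652


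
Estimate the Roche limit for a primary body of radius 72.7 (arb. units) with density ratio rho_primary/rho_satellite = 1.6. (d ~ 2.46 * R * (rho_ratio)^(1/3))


d_Roche = 2.46 * 72.7 * 1.6^(1/3) = 209.1749

209.1749


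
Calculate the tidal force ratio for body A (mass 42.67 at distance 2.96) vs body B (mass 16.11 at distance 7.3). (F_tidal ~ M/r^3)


Ratio = (M1/r1^3) / (M2/r2^3) = (42.67/2.96^3) / (16.11/7.3^3) = 39.7302

39.7302


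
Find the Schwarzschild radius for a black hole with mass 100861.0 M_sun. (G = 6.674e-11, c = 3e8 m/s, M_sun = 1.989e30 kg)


M = 100861.0 * 1.989e30 kg = 2.00612529e+35 kg. rs = 2GM/c^2 = 2 * 6.674e-11 * 2.00612529e+35 / (3e8)^2 = 2.975e+08

2.975e+08 m


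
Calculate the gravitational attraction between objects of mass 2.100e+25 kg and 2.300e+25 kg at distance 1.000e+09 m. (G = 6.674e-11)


F = G*m1*m2/r^2 = 6.674e-11 * 2.100e+25 * 2.300e+25 / (1.000e+09)^2 = 6.674e-11 * 4.830e+50 / 1.000e+18 = 3.224e+22

3.224e+22 N


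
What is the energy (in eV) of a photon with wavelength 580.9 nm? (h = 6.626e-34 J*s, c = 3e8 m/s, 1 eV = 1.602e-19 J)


E = hc/lambda = 6.626e-34 * 3e8 / 5.809e-07 = 3.422e-19 J = 2.136 eV

2.136 eV


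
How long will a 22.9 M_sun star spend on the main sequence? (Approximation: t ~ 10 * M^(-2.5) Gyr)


t = 10 * M^(-2.5) = 10 * 22.9^(-2.5) = 0.004

0.004 Gyr


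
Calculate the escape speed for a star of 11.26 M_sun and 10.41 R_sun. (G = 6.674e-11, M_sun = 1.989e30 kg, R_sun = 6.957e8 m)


M = 11.26 * 1.989e30 kg = 2.239614e+31 kg; R = 10.41 * 6.957e8 m = 7.242237e+09 m. v_esc = sqrt(2GM/R) = sqrt(2 * 6.674e-11 * 2.239614e+31 / 7.242237e+09) = 642478.0864

642478.0864 m/s


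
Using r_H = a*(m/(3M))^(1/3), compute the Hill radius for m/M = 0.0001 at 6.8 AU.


r_H = a * (m/3M)^(1/3) = 6.8 * (0.0001/3)^(1/3) = 0.2188

0.2188 AU


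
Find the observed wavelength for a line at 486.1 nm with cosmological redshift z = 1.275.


lam_obs = lam_emit * (1 + z) = 486.1 * (1 + 1.275) = 1105.8775

1105.8775 nm


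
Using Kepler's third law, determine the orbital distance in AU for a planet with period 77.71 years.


a = P^(2/3) = 77.71^(2/3) = 18.2103

18.2103 AU


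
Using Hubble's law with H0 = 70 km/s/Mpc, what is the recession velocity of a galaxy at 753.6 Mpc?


v = H0 * d = 70 * 753.6 = 52752.0

52752.0 km/s


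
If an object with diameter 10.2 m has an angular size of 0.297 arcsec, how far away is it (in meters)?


D = size / theta_rad, theta_rad = 0.297 * pi/(180*3600) = 1.440e-06, D = 7.084e+06

7.084e+06 m


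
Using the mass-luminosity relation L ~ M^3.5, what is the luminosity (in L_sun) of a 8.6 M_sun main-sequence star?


L/L_sun = (M/M_sun)^3.5 = 8.6^3.5 = 1865.2823

1865.2823 L_sun


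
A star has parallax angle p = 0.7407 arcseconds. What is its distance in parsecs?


d = 1/p = 1/0.7407 = 1.3501

1.3501 pc


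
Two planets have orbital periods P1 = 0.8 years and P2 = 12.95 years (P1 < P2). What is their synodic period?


1/P_syn = |1/P1 - 1/P2| = |1/0.8 - 1/12.95| => P_syn = 0.8527

0.8527 years


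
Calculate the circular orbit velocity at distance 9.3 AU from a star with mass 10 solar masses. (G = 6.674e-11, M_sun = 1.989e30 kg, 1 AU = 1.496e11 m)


v = sqrt(GM/r) = sqrt(6.674e-11 * 1.989e+31 / 1.391e+12) = 30888.9554

30888.9554 m/s


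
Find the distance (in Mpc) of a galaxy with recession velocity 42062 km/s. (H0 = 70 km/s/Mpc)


d = v / H0 = 42062 / 70 = 600.8857

600.8857 Mpc


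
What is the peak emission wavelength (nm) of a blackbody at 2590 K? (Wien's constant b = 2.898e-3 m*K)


lam_max = b / T = 2.898e-3 / 2590 = 1.119e-06 m = 1118.9189 nm

1118.9189 nm


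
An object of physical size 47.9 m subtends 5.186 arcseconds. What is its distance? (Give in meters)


D = size / theta_rad, theta_rad = 5.186 * pi/(180*3600) = 2.514e-05, D = 1.905e+06

1.905e+06 m


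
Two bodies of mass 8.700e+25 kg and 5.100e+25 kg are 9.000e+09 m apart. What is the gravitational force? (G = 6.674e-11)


F = G*m1*m2/r^2 = 6.674e-11 * 8.700e+25 * 5.100e+25 / (9.000e+09)^2 = 6.674e-11 * 4.437e+51 / 8.100e+19 = 3.656e+21

3.656e+21 N


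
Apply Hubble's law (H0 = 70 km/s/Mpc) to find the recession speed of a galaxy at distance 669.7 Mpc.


v = H0 * d = 70 * 669.7 = 46879.0

46879.0 km/s


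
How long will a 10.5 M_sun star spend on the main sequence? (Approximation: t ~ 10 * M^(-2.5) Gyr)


t = 10 * M^(-2.5) = 10 * 10.5^(-2.5) = 0.028

0.028 Gyr


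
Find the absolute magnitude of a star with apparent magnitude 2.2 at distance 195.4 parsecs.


M = m - 5*log10(d) + 5 = 2.2 - 5*log10(195.4) + 5 = -4.2546

-4.2546


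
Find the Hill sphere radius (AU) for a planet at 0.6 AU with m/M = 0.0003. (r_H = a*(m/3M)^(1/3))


r_H = a * (m/3M)^(1/3) = 0.6 * (0.0003/3)^(1/3) = 0.0278

0.0278 AU


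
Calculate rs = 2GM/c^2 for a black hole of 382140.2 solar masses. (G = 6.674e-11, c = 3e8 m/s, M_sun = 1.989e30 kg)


M = 382140.2 * 1.989e30 kg = 7.600768578e+35 kg. rs = 2GM/c^2 = 2 * 6.674e-11 * 7.600768578e+35 / (3e8)^2 = 1.127e+09

1.127e+09 m


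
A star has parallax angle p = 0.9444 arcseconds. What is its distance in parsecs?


d = 1/p = 1/0.9444 = 1.0589

1.0589 pc


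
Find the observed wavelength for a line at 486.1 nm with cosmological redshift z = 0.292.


lam_obs = lam_emit * (1 + z) = 486.1 * (1 + 0.292) = 628.0412

628.0412 nm


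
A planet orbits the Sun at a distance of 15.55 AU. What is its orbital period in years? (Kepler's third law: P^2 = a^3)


P = a^(3/2) = 15.55^1.5 = 61.3191

61.3191 years


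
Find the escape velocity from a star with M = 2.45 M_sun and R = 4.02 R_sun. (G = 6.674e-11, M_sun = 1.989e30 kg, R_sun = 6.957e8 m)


M = 2.45 * 1.989e30 kg = 4.87305e+30 kg; R = 4.02 * 6.957e8 m = 2.796714e+09 m. v_esc = sqrt(2GM/R) = sqrt(2 * 6.674e-11 * 4.87305e+30 / 2.796714e+09) = 482263.6231

482263.6231 m/s


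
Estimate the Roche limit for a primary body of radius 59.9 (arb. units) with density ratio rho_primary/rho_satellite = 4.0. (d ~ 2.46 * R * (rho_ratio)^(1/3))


d_Roche = 2.46 * 59.9 * 4.0^(1/3) = 233.9099

233.9099


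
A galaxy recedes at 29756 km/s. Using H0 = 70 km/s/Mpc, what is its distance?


d = v / H0 = 29756 / 70 = 425.0857

425.0857 Mpc


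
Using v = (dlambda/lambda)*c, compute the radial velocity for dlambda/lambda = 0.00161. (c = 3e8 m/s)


v = (dlambda/lambda) * c = 0.00161 * 3e8 = 483000.0

483000.0 m/s


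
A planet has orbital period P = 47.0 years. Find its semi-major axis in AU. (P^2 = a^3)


a = P^(2/3) = 47.0^(2/3) = 13.0236

13.0236 AU


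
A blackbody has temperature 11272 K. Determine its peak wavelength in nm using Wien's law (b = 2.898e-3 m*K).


lam_max = b / T = 2.898e-3 / 11272 = 2.571e-07 m = 257.0972 nm

257.0972 nm


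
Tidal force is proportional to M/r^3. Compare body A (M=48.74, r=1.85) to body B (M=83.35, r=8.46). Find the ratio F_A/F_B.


Ratio = (M1/r1^3) / (M2/r2^3) = (48.74/1.85^3) / (83.35/8.46^3) = 55.9211

55.9211


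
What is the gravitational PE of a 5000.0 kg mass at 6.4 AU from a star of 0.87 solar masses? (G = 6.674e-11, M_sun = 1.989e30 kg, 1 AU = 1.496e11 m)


M = 0.87 * 1.989e30 kg = 1.73043e+30 kg; r = 6.4 AU * 1.496e11 m/AU = 9.5744e+11 m. U = -GM*m/r = -(6.674e-11 * 1.73043e+30 * 5000.0) / 9.5744e+11 = -6.031e+11

-6.031e+11 J


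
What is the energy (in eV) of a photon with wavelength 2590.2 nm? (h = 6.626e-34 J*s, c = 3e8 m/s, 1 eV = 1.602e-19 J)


E = hc/lambda = 6.626e-34 * 3e8 / 2.590e-06 = 7.674e-20 J = 0.479 eV

0.479 eV


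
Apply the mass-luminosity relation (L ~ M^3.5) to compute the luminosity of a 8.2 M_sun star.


L/L_sun = (M/M_sun)^3.5 = 8.2^3.5 = 1578.8777

1578.8777 L_sun


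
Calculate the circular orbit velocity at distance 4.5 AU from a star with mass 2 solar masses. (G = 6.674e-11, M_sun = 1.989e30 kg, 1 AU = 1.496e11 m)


v = sqrt(GM/r) = sqrt(6.674e-11 * 3.978e+30 / 6.732e+11) = 19858.8199

19858.8199 m/s


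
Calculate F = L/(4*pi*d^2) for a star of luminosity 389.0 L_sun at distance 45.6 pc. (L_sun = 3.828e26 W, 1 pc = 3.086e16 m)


F = L / (4*pi*d^2) = 1.489e+29 / (4*pi*(1.407e+18)^2) = 5.984e-09

5.984e-09 W/m^2


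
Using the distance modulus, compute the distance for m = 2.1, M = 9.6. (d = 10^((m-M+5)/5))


d = 10^((m - M + 5)/5) = 10^((2.1 - 9.6 + 5)/5) = 0.3162

0.3162 pc


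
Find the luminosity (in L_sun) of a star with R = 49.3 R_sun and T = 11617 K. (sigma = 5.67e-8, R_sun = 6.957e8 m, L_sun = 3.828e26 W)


R = 49.3 * 6.957e8 m = 3.429801e+10 m. L = 4*pi*R^2*sigma*T^4 = 4*pi*(3.429801e+10)^2 * 5.67e-8 * 11617^4 = 1.526534858e+31 W. L/L_sun = 1.526534858e+31 / 3.828e26 = 39878.1311

39878.1311 L_sun


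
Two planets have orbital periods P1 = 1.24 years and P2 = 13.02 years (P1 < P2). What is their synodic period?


1/P_syn = |1/P1 - 1/P2| = |1/1.24 - 1/13.02| => P_syn = 1.3705

1.3705 years


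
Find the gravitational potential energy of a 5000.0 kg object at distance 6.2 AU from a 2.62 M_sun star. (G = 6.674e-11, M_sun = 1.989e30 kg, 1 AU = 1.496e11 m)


M = 2.62 * 1.989e30 kg = 5.21118e+30 kg; r = 6.2 AU * 1.496e11 m/AU = 9.2752e+11 m. U = -GM*m/r = -(6.674e-11 * 5.21118e+30 * 5000.0) / 9.2752e+11 = -1.875e+12

-1.875e+12 J


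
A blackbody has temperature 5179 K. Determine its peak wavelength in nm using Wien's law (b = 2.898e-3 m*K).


lam_max = b / T = 2.898e-3 / 5179 = 5.596e-07 m = 559.5675 nm

559.5675 nm


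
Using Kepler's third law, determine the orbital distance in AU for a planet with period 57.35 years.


a = P^(2/3) = 57.35^(2/3) = 14.8715

14.8715 AU


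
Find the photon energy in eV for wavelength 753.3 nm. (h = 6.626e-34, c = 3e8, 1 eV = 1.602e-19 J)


E = hc/lambda = 6.626e-34 * 3e8 / 7.533e-07 = 2.639e-19 J = 1.6472 eV

1.6472 eV


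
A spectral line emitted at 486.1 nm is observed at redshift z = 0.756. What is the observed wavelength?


lam_obs = lam_emit * (1 + z) = 486.1 * (1 + 0.756) = 853.5916

853.5916 nm


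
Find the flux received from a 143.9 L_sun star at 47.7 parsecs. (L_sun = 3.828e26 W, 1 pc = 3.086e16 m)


F = L / (4*pi*d^2) = 5.508e+28 / (4*pi*(1.472e+18)^2) = 2.023e-09

2.023e-09 W/m^2


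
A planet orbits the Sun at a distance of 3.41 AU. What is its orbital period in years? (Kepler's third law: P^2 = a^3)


P = a^(3/2) = 3.41^1.5 = 6.297

6.297 years


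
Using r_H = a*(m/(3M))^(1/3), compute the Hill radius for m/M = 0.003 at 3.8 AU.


r_H = a * (m/3M)^(1/3) = 3.8 * (0.003/3)^(1/3) = 0.38

0.38 AU


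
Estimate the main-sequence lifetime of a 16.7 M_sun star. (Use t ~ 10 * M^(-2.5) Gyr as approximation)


t = 10 * M^(-2.5) = 10 * 16.7^(-2.5) = 0.0088

0.0088 Gyr


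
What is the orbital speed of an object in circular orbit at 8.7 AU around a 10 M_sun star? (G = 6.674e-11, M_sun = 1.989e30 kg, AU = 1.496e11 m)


v = sqrt(GM/r) = sqrt(6.674e-11 * 1.989e+31 / 1.302e+12) = 31936.3346

31936.3346 m/s


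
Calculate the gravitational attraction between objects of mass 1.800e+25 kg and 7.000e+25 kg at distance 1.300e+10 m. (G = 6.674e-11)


F = G*m1*m2/r^2 = 6.674e-11 * 1.800e+25 * 7.000e+25 / (1.300e+10)^2 = 6.674e-11 * 1.260e+51 / 1.690e+20 = 4.976e+20

4.976e+20 N


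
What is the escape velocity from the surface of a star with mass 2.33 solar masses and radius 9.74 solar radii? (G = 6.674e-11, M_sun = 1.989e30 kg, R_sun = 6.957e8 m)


M = 2.33 * 1.989e30 kg = 4.63437e+30 kg; R = 9.74 * 6.957e8 m = 6.776118e+09 m. v_esc = sqrt(2GM/R) = sqrt(2 * 6.674e-11 * 4.63437e+30 / 6.776118e+09) = 302143.3019

302143.3019 m/s


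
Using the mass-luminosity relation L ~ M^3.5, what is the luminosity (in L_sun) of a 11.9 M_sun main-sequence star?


L/L_sun = (M/M_sun)^3.5 = 11.9^3.5 = 5813.188

5813.188 L_sun


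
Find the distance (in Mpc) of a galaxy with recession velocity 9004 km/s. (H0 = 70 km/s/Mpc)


d = v / H0 = 9004 / 70 = 128.6286

128.6286 Mpc


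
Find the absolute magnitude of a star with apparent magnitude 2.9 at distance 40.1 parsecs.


M = m - 5*log10(d) + 5 = 2.9 - 5*log10(40.1) + 5 = -0.1157

-0.1157


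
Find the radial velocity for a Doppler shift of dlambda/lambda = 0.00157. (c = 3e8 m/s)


v = (dlambda/lambda) * c = 0.00157 * 3e8 = 471000.0

471000.0 m/s


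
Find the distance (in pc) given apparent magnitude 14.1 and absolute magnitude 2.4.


d = 10^((m - M + 5)/5) = 10^((14.1 - 2.4 + 5)/5) = 2187.7616

2187.7616 pc


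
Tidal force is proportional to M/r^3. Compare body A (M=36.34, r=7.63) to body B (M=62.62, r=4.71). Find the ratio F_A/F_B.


Ratio = (M1/r1^3) / (M2/r2^3) = (36.34/7.63^3) / (62.62/4.71^3) = 0.1365

0.1365


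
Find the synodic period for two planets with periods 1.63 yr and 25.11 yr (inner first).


1/P_syn = |1/P1 - 1/P2| = |1/1.63 - 1/25.11| => P_syn = 1.7432

1.7432 years


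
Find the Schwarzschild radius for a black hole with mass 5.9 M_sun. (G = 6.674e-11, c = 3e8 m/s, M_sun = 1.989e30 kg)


M = 5.9 * 1.989e30 kg = 1.17351e+31 kg. rs = 2GM/c^2 = 2 * 6.674e-11 * 1.17351e+31 / (3e8)^2 = 17404.4572

17404.4572 m


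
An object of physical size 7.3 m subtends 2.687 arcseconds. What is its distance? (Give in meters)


D = size / theta_rad, theta_rad = 2.687 * pi/(180*3600) = 1.303e-05, D = 560377.0322

560377.0322 m


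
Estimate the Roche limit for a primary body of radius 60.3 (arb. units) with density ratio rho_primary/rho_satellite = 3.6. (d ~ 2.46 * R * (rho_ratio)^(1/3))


d_Roche = 2.46 * 60.3 * 3.6^(1/3) = 227.3456

227.3456


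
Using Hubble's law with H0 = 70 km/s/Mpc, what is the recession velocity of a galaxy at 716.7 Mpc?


v = H0 * d = 70 * 716.7 = 50169.0

50169.0 km/s


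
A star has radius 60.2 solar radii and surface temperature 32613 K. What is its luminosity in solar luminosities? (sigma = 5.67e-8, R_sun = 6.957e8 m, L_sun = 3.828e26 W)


R = 60.2 * 6.957e8 m = 4.188114e+10 m. L = 4*pi*R^2*sigma*T^4 = 4*pi*(4.188114e+10)^2 * 5.67e-8 * 32613^4 = 1.413816071e+33 W. L/L_sun = 1.413816071e+33 / 3.828e26 = 3.693e+06

3.693e+06 L_sun


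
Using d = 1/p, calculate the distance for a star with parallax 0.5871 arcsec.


d = 1/p = 1/0.5871 = 1.7033

1.7033 pc


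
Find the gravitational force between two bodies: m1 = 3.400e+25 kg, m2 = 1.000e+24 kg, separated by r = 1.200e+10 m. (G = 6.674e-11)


F = G*m1*m2/r^2 = 6.674e-11 * 3.400e+25 * 1.000e+24 / (1.200e+10)^2 = 6.674e-11 * 3.400e+49 / 1.440e+20 = 1.576e+19

1.576e+19 N


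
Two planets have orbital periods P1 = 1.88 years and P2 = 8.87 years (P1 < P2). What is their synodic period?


1/P_syn = |1/P1 - 1/P2| = |1/1.88 - 1/8.87| => P_syn = 2.3856

2.3856 years


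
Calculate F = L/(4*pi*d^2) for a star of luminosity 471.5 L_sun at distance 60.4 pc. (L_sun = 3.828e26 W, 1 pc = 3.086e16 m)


F = L / (4*pi*d^2) = 1.805e+29 / (4*pi*(1.864e+18)^2) = 4.134e-09

4.134e-09 W/m^2


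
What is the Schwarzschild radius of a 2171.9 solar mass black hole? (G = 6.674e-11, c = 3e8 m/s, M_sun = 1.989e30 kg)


M = 2171.9 * 1.989e30 kg = 4.3199091e+33 kg. rs = 2GM/c^2 = 2 * 6.674e-11 * 4.3199091e+33 / (3e8)^2 = 6.407e+06

6.407e+06 m


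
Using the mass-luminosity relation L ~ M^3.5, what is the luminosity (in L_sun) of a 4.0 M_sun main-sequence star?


L/L_sun = (M/M_sun)^3.5 = 4.0^3.5 = 128.0

128.0 L_sun


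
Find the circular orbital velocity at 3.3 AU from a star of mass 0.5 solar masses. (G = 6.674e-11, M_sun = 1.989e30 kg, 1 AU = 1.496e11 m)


v = sqrt(GM/r) = sqrt(6.674e-11 * 9.945e+29 / 4.937e+11) = 11595.0527

11595.0527 m/s


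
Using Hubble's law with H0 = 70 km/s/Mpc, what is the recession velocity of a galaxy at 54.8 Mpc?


v = H0 * d = 70 * 54.8 = 3836.0

3836.0 km/s


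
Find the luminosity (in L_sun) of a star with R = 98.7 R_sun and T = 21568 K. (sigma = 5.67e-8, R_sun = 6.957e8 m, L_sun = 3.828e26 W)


R = 98.7 * 6.957e8 m = 6.866559e+10 m. L = 4*pi*R^2*sigma*T^4 = 4*pi*(6.866559e+10)^2 * 5.67e-8 * 21568^4 = 7.269603672e+32 W. L/L_sun = 7.269603672e+32 / 3.828e26 = 1.899e+06

1.899e+06 L_sun


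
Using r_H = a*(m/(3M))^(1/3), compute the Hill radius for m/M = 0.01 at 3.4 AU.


r_H = a * (m/3M)^(1/3) = 3.4 * (0.01/3)^(1/3) = 0.5079

0.5079 AU


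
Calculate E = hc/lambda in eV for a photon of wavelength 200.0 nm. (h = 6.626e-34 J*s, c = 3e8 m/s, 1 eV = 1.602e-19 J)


E = hc/lambda = 6.626e-34 * 3e8 / 2.000e-07 = 9.939e-19 J = 6.2041 eV

6.2041 eV


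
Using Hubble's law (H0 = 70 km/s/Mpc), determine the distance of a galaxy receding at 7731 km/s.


d = v / H0 = 7731 / 70 = 110.4429

110.4429 Mpc


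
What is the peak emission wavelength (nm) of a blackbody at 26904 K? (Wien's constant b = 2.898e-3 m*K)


lam_max = b / T = 2.898e-3 / 26904 = 1.077e-07 m = 107.7163 nm

107.7163 nm


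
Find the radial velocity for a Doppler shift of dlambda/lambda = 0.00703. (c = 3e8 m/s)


v = (dlambda/lambda) * c = 0.00703 * 3e8 = 2.109e+06

2.109e+06 m/s
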